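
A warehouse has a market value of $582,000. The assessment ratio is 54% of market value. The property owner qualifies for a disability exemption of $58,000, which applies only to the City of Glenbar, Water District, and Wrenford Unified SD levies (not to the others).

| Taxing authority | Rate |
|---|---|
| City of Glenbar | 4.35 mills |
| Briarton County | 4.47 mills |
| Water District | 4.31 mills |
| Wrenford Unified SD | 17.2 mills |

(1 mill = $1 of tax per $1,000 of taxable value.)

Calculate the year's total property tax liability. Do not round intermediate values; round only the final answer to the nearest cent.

Assessed value = $582,000 × 0.54 = $314,280
City of Glenbar: ($314,280 − $58,000) × 0.00435 = $256,280 × 0.00435 = $1,114.818
Briarton County: $314,280 × 0.00447 = $1,404.8316
Water District: ($314,280 − $58,000) × 0.00431 = $256,280 × 0.00431 = $1,104.5668
Wrenford Unified SD: ($314,280 − $58,000) × 0.0172 = $256,280 × 0.0172 = $4,408.016
Total = $8,032.2324

$8,032.23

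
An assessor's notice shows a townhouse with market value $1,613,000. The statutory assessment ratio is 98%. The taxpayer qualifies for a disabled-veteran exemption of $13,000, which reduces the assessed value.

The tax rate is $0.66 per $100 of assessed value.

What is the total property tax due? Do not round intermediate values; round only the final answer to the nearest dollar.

$10,347

Assessed value = $1,613,000 × 0.98 = $1,580,740
Taxable value = $1,580,740 − $13,000 = $1,567,740
Tax = $1,567,740 × 0.0066 = $10,347.084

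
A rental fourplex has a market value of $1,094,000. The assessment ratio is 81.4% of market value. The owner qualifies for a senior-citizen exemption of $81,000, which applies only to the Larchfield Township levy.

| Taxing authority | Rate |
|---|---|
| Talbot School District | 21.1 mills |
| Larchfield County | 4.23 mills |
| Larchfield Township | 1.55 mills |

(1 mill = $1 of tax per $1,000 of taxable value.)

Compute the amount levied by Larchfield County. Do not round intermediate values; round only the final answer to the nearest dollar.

$3,767

Assessed value = $1,094,000 × 0.814 = $890,516
Larchfield County taxable value = $890,516 (exemption does not apply)
Larchfield County levy = $890,516 × 0.00423 = $3,766.88268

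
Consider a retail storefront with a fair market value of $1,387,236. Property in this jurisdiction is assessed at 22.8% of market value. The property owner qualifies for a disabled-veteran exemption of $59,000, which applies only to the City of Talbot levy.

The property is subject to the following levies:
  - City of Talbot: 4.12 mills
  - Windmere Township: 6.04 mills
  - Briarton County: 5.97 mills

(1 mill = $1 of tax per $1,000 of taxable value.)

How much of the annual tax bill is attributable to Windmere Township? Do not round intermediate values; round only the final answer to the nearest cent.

$1,910.39

Assessed value = $1,387,236 × 0.228 = $316,289.808
Windmere Township taxable value = $316,289.808 (exemption does not apply)
Windmere Township levy = $316,289.808 × 0.00604 = $1,910.39044032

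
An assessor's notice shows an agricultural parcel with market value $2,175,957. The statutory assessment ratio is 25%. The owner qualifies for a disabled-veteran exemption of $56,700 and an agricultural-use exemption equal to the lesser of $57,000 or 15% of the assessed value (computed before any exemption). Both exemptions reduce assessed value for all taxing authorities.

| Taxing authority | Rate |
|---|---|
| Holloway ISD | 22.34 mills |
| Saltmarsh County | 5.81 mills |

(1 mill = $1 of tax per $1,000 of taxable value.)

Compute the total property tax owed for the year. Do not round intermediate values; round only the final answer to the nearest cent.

$12,112.64

Assessed value = $2,175,957 × 0.25 = $543,989.25
Agricultural-use exemption = min($57,000, 15% × $543,989.25) = min($57,000, $81,598.3875) = $57,000 (dollar cap binds)
Taxable value = $543,989.25 − $56,700 − $57,000 = $430,289.25
Holloway ISD: $430,289.25 × 0.02234 = $9,612.661845
Saltmarsh County: $430,289.25 × 0.00581 = $2,499.9805425
Total = $12,112.6423875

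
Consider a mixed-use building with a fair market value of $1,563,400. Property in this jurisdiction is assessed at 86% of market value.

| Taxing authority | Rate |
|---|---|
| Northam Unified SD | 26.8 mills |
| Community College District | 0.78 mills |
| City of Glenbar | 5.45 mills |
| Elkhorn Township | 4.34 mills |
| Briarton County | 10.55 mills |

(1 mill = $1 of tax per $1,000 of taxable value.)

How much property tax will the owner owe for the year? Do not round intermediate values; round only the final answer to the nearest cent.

Assessed value = $1,563,400 × 0.86 = $1,344,524
Northam Unified SD: $1,344,524 × 0.0268 = $36,033.2432
Community College District: $1,344,524 × 0.00078 = $1,048.72872
City of Glenbar: $1,344,524 × 0.00545 = $7,327.6558
Elkhorn Township: $1,344,524 × 0.00434 = $5,835.23416
Briarton County: $1,344,524 × 0.01055 = $14,184.7282
Total = $36,033.2432 + $1,048.72872 + $7,327.6558 + $5,835.23416 + $14,184.7282 = $64,429.59008

$64,429.59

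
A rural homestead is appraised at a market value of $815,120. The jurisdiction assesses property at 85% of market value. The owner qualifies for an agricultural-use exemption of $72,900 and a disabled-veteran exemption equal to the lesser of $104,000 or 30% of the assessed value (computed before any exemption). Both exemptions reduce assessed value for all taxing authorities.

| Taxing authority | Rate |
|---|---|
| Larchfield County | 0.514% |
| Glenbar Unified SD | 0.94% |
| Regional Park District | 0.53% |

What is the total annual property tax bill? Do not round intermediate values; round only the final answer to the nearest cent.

$10,236.49

Assessed value = $815,120 × 0.85 = $692,852
Disabled-veteran exemption = min($104,000, 30% × $692,852) = min($104,000, $207,855.6) = $104,000 (dollar cap binds)
Taxable value = $692,852 − $72,900 − $104,000 = $515,952
Larchfield County: $515,952 × 0.00514 = $2,651.99328
Glenbar Unified SD: $515,952 × 0.0094 = $4,849.9488
Regional Park District: $515,952 × 0.0053 = $2,734.5456
Total = $10,236.48768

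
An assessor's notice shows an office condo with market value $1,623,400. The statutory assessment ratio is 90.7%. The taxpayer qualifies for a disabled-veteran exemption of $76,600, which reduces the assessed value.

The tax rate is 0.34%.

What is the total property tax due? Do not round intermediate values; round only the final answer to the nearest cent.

$4,745.80

Assessed value = $1,623,400 × 0.907 = $1,472,423.8
Taxable value = $1,472,423.8 − $76,600 = $1,395,823.8
Tax = $1,395,823.8 × 0.0034 = $4,745.80092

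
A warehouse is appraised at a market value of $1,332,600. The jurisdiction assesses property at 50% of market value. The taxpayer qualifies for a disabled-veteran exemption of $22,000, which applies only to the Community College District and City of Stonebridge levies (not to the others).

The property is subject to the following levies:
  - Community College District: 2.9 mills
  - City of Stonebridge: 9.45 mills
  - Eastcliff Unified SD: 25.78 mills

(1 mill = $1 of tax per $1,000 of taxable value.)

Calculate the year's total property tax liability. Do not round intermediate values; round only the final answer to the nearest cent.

Assessed value = $1,332,600 × 0.5 = $666,300
Community College District: ($666,300 − $22,000) × 0.0029 = $644,300 × 0.0029 = $1,868.47
City of Stonebridge: ($666,300 − $22,000) × 0.00945 = $644,300 × 0.00945 = $6,088.635
Eastcliff Unified SD: $666,300 × 0.02578 = $17,177.214
Total = $25,134.319

$25,134.32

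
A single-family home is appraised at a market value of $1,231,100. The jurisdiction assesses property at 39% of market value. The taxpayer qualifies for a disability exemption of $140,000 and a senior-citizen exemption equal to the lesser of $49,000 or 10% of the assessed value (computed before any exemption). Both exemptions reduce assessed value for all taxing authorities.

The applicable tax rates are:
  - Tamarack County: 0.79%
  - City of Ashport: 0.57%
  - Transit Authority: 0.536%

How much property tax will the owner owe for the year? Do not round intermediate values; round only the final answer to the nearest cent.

Assessed value = $1,231,100 × 0.39 = $480,129
Senior-citizen exemption = min($49,000, 10% × $480,129) = min($49,000, $48,012.9) = $48,012.9 (percentage binds)
Taxable value = $480,129 − $140,000 − $48,012.9 = $292,116.1
Tamarack County: $292,116.1 × 0.0079 = $2,307.71719
City of Ashport: $292,116.1 × 0.0057 = $1,665.06177
Transit Authority: $292,116.1 × 0.00536 = $1,565.742296
Total = $5,538.521256

$5,538.52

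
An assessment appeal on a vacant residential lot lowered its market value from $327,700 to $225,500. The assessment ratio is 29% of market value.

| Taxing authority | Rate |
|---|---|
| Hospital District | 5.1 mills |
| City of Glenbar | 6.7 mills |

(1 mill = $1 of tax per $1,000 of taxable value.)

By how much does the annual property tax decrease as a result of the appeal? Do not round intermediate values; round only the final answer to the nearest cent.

$349.73

Old assessed value = $327,700 × 0.29 = $95,033
New assessed value = $225,500 × 0.29 = $65,395
Combined rate = 0.0051 + 0.0067 = 0.0118
Old tax = $95,033 × 0.0118 = $1,121.3894
New tax = $65,395 × 0.0118 = $771.661
Reduction = $1,121.3894 − $771.661 = $349.7284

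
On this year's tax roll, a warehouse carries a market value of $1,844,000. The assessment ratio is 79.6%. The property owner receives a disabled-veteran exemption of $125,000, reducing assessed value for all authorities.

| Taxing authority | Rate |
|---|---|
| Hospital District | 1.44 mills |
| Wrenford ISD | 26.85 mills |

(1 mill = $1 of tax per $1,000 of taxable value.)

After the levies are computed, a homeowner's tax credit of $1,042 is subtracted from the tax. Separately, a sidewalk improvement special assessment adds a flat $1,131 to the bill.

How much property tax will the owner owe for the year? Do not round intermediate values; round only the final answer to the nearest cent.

$38,077.49

Assessed value = $1,844,000 × 0.796 = $1,467,824
Taxable value = $1,467,824 − $125,000 = $1,342,824
Hospital District: $1,342,824 × 0.00144 = $1,933.66656
Wrenford ISD: $1,342,824 × 0.02685 = $36,054.8244
Levies subtotal = $37,988.49096
After credit = $37,988.49096 − $1,042 = $36,946.49096
Total = $36,946.49096 + $1,131 = $38,077.49096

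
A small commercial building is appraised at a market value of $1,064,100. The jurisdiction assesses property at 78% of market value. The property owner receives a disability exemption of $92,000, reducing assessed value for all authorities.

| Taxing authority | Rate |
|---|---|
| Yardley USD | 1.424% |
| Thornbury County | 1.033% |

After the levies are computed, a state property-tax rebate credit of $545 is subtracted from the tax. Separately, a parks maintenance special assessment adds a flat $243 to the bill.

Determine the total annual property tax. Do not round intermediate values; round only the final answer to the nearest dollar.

Assessed value = $1,064,100 × 0.78 = $829,998
Taxable value = $829,998 − $92,000 = $737,998
Yardley USD: $737,998 × 0.01424 = $10,509.09152
Thornbury County: $737,998 × 0.01033 = $7,623.51934
Levies subtotal = $18,132.61086
After credit = $18,132.61086 − $545 = $17,587.61086
Total = $17,587.61086 + $243 = $17,830.61086

$17,831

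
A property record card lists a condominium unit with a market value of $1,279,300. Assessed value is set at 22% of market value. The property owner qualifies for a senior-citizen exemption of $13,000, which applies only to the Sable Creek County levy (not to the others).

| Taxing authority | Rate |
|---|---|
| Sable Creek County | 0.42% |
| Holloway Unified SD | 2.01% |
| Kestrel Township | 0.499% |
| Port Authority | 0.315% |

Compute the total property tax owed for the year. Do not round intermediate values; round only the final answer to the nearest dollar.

$9,076

Assessed value = $1,279,300 × 0.22 = $281,446
Sable Creek County: ($281,446 − $13,000) × 0.0042 = $268,446 × 0.0042 = $1,127.4732
Holloway Unified SD: $281,446 × 0.0201 = $5,657.0646
Kestrel Township: $281,446 × 0.00499 = $1,404.41554
Port Authority: $281,446 × 0.00315 = $886.5549
Total = $9,075.50824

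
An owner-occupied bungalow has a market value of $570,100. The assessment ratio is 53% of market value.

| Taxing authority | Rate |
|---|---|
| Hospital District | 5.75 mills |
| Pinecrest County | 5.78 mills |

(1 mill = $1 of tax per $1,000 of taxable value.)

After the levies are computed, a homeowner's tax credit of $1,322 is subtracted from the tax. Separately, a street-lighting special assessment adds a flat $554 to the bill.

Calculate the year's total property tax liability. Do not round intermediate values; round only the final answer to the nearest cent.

$2,715.82

Assessed value = $570,100 × 0.53 = $302,153
Hospital District: $302,153 × 0.00575 = $1,737.37975
Pinecrest County: $302,153 × 0.00578 = $1,746.44434
Levies subtotal = $3,483.82409
After credit = $3,483.82409 − $1,322 = $2,161.82409
Total = $2,161.82409 + $554 = $2,715.82409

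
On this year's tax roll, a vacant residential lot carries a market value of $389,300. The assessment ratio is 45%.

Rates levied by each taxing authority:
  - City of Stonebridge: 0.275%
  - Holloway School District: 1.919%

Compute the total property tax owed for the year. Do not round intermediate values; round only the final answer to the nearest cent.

Assessed value = $389,300 × 0.45 = $175,185
City of Stonebridge: $175,185 × 0.00275 = $481.75875
Holloway School District: $175,185 × 0.01919 = $3,361.80015
Total = $481.75875 + $3,361.80015 = $3,843.5589

$3,843.56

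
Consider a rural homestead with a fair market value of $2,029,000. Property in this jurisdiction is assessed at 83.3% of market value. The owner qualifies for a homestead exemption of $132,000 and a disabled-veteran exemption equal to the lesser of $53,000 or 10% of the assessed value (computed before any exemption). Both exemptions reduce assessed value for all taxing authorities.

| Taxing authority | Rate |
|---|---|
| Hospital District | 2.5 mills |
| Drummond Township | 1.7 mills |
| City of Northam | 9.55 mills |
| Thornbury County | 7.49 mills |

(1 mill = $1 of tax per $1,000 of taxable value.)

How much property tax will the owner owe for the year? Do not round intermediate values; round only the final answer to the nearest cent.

Assessed value = $2,029,000 × 0.833 = $1,690,157
Disabled-veteran exemption = min($53,000, 10% × $1,690,157) = min($53,000, $169,015.7) = $53,000 (dollar cap binds)
Taxable value = $1,690,157 − $132,000 − $53,000 = $1,505,157
Hospital District: $1,505,157 × 0.0025 = $3,762.8925
Drummond Township: $1,505,157 × 0.0017 = $2,558.7669
City of Northam: $1,505,157 × 0.00955 = $14,374.24935
Thornbury County: $1,505,157 × 0.00749 = $11,273.62593
Total = $31,969.53468

$31,969.53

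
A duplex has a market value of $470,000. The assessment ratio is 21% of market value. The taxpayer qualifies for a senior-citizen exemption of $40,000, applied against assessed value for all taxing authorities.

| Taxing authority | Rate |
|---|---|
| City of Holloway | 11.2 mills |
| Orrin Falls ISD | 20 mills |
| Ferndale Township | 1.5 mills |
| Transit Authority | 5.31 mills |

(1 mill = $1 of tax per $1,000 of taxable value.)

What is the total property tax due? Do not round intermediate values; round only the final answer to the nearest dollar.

Assessed value = $470,000 × 0.21 = $98,700
Taxable value = $98,700 − $40,000 = $58,700
City of Holloway: $58,700 × 0.0112 = $657.44
Orrin Falls ISD: $58,700 × 0.02 = $1,174
Ferndale Township: $58,700 × 0.0015 = $88.05
Transit Authority: $58,700 × 0.00531 = $311.697
Total = $657.44 + $1,174 + $88.05 + $311.697 = $2,231.187

$2,231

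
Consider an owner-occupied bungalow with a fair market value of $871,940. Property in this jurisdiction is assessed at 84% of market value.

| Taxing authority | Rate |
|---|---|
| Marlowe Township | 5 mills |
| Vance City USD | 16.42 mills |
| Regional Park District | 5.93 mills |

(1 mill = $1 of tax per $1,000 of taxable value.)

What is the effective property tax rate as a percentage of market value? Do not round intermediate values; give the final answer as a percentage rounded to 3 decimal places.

2.297%

Assessed value = $871,940 × 0.84 = $732,429.6
Marlowe Township: $732,429.6 × 0.005 = $3,662.148
Vance City USD: $732,429.6 × 0.01642 = $12,026.494032
Regional Park District: $732,429.6 × 0.00593 = $4,343.307528
Total tax = $20,031.94956
Effective rate = $20,031.94956 ÷ $871,940 = 2.297% of market value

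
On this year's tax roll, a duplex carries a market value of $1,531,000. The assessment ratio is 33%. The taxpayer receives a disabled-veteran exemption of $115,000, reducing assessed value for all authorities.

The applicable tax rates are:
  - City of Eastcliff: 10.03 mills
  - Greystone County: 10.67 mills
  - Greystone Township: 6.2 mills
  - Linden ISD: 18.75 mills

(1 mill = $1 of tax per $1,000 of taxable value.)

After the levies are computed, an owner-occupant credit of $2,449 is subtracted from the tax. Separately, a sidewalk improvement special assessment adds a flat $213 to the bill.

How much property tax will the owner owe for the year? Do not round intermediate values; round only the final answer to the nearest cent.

Assessed value = $1,531,000 × 0.33 = $505,230
Taxable value = $505,230 − $115,000 = $390,230
City of Eastcliff: $390,230 × 0.01003 = $3,914.0069
Greystone County: $390,230 × 0.01067 = $4,163.7541
Greystone Township: $390,230 × 0.0062 = $2,419.426
Linden ISD: $390,230 × 0.01875 = $7,316.8125
Levies subtotal = $17,813.9995
After credit = $17,813.9995 − $2,449 = $15,364.9995
Total = $15,364.9995 + $213 = $15,577.9995

$15,578.00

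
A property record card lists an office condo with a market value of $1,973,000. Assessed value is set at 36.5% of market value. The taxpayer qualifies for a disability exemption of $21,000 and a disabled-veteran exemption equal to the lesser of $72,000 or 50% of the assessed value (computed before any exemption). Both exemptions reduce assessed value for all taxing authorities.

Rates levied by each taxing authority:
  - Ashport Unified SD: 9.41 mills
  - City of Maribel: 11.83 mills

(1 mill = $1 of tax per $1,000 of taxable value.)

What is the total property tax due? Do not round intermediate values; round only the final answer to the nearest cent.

$13,320.56

Assessed value = $1,973,000 × 0.365 = $720,145
Disabled-veteran exemption = min($72,000, 50% × $720,145) = min($72,000, $360,072.5) = $72,000 (dollar cap binds)
Taxable value = $720,145 − $21,000 − $72,000 = $627,145
Ashport Unified SD: $627,145 × 0.00941 = $5,901.43445
City of Maribel: $627,145 × 0.01183 = $7,419.12535
Total = $13,320.5598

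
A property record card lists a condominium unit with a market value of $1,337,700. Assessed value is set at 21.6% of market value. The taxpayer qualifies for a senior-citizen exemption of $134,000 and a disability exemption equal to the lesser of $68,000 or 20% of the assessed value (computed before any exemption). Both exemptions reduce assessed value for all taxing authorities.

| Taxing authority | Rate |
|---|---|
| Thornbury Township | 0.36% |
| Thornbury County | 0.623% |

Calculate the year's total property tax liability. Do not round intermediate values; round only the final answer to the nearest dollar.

$955

Assessed value = $1,337,700 × 0.216 = $288,943.2
Disability exemption = min($68,000, 20% × $288,943.2) = min($68,000, $57,788.64) = $57,788.64 (percentage binds)
Taxable value = $288,943.2 − $134,000 − $57,788.64 = $97,154.56
Thornbury Township: $97,154.56 × 0.0036 = $349.756416
Thornbury County: $97,154.56 × 0.00623 = $605.2729088
Total = $955.0293248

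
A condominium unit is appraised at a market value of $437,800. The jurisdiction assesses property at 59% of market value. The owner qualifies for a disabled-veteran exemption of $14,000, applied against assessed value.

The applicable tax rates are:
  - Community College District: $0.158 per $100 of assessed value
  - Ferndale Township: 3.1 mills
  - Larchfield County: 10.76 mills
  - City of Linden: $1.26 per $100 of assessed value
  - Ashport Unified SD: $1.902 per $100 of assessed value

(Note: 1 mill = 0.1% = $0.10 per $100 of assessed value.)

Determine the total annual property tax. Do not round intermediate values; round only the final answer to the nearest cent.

Assessed value = $437,800 × 0.59 = $258,302
Taxable value = $258,302 − $14,000 = $244,302
Community College District: $244,302 × 0.00158 = $385.99716
Ferndale Township: $244,302 × 0.0031 = $757.3362
Larchfield County: $244,302 × 0.01076 = $2,628.68952
City of Linden: $244,302 × 0.0126 = $3,078.2052
Ashport Unified SD: $244,302 × 0.01902 = $4,646.62404
Total = $11,496.85212

$11,496.85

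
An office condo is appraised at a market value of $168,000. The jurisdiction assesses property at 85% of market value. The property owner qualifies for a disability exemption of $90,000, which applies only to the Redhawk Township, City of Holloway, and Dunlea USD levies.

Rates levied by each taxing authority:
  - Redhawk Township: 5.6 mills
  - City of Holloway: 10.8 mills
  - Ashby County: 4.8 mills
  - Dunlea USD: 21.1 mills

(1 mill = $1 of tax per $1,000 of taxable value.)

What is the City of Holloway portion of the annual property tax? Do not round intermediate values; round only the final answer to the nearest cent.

$570.24

Assessed value = $168,000 × 0.85 = $142,800
City of Holloway taxable value = $142,800 − $90,000 = $52,800
City of Holloway levy = $52,800 × 0.0108 = $570.24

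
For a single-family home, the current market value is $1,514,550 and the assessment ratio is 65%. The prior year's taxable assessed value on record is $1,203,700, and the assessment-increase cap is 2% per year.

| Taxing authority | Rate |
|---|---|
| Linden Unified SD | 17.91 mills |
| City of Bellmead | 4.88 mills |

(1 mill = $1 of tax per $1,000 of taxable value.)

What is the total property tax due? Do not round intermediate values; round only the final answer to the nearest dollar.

Uncapped assessed value = $1,514,550 × 0.65 = $984,457.5
Cap limit = $1,203,700 × 1.02 = $1,227,774
Taxable assessed value = min($984,457.5, $1,227,774) = $984,457.5 (cap does not bind)
Linden Unified SD: $984,457.5 × 0.01791 = $17,631.633825
City of Bellmead: $984,457.5 × 0.00488 = $4,804.1526
Total = $22,435.786425

$22,436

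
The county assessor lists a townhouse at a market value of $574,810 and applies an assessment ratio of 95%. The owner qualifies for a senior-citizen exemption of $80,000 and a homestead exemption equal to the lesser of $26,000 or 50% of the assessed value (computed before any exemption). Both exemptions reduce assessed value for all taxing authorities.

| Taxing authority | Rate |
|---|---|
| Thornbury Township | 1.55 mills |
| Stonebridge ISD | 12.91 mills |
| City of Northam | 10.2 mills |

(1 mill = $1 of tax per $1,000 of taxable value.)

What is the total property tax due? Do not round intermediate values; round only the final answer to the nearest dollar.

Assessed value = $574,810 × 0.95 = $546,069.5
Homestead exemption = min($26,000, 50% × $546,069.5) = min($26,000, $273,034.75) = $26,000 (dollar cap binds)
Taxable value = $546,069.5 − $80,000 − $26,000 = $440,069.5
Thornbury Township: $440,069.5 × 0.00155 = $682.107725
Stonebridge ISD: $440,069.5 × 0.01291 = $5,681.297245
City of Northam: $440,069.5 × 0.0102 = $4,488.7089
Total = $10,852.11387

$10,852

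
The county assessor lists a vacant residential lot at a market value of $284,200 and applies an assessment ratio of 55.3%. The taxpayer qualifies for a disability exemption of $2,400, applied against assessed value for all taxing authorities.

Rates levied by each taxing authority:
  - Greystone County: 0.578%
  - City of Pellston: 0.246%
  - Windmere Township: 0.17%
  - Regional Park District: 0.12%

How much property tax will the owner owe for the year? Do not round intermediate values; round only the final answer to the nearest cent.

$1,724.06

Assessed value = $284,200 × 0.553 = $157,162.6
Taxable value = $157,162.6 − $2,400 = $154,762.6
Greystone County: $154,762.6 × 0.00578 = $894.527828
City of Pellston: $154,762.6 × 0.00246 = $380.715996
Windmere Township: $154,762.6 × 0.0017 = $263.09642
Regional Park District: $154,762.6 × 0.0012 = $185.71512
Total = $894.527828 + $380.715996 + $263.09642 + $185.71512 = $1,724.055364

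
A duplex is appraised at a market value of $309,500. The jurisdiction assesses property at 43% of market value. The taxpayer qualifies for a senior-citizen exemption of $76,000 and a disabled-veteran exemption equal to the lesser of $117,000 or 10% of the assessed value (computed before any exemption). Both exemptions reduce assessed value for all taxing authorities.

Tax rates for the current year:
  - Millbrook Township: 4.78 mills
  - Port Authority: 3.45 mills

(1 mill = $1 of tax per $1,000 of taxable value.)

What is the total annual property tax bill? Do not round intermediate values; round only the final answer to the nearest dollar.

$360

Assessed value = $309,500 × 0.43 = $133,085
Disabled-veteran exemption = min($117,000, 10% × $133,085) = min($117,000, $13,308.5) = $13,308.5 (percentage binds)
Taxable value = $133,085 − $76,000 − $13,308.5 = $43,776.5
Millbrook Township: $43,776.5 × 0.00478 = $209.25167
Port Authority: $43,776.5 × 0.00345 = $151.028925
Total = $360.280595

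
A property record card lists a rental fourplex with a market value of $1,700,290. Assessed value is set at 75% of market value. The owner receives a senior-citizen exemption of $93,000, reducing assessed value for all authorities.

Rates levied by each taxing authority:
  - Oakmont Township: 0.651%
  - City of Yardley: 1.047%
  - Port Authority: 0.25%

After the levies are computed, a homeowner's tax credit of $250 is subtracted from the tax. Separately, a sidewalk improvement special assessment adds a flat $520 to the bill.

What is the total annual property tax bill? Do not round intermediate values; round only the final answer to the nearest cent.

$23,299.60

Assessed value = $1,700,290 × 0.75 = $1,275,217.5
Taxable value = $1,275,217.5 − $93,000 = $1,182,217.5
Oakmont Township: $1,182,217.5 × 0.00651 = $7,696.235925
City of Yardley: $1,182,217.5 × 0.01047 = $12,377.817225
Port Authority: $1,182,217.5 × 0.0025 = $2,955.54375
Levies subtotal = $23,029.5969
After credit = $23,029.5969 − $250 = $22,779.5969
Total = $22,779.5969 + $520 = $23,299.5969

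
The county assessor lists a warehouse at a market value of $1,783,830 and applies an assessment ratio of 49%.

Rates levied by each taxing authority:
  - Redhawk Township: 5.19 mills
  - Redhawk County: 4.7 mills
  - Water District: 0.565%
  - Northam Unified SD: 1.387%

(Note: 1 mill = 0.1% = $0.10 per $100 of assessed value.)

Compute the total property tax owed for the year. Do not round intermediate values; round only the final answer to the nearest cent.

$25,706.60

Assessed value = $1,783,830 × 0.49 = $874,076.7
Redhawk Township: $874,076.7 × 0.00519 = $4,536.458073
Redhawk County: $874,076.7 × 0.0047 = $4,108.16049
Water District: $874,076.7 × 0.00565 = $4,938.533355
Northam Unified SD: $874,076.7 × 0.01387 = $12,123.443829
Total = $25,706.595747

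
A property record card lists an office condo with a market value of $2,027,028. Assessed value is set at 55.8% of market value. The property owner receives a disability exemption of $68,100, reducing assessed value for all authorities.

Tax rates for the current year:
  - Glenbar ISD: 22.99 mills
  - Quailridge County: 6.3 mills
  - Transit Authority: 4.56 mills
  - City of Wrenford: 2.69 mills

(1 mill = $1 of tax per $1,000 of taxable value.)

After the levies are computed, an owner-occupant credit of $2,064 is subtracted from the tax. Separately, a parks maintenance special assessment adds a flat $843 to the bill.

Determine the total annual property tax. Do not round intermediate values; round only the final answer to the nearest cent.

$37,620.35

Assessed value = $2,027,028 × 0.558 = $1,131,081.624
Taxable value = $1,131,081.624 − $68,100 = $1,062,981.624
Glenbar ISD: $1,062,981.624 × 0.02299 = $24,437.94753576
Quailridge County: $1,062,981.624 × 0.0063 = $6,696.7842312
Transit Authority: $1,062,981.624 × 0.00456 = $4,847.19620544
City of Wrenford: $1,062,981.624 × 0.00269 = $2,859.42056856
Levies subtotal = $38,841.34854096
After credit = $38,841.34854096 − $2,064 = $36,777.34854096
Total = $36,777.34854096 + $843 = $37,620.34854096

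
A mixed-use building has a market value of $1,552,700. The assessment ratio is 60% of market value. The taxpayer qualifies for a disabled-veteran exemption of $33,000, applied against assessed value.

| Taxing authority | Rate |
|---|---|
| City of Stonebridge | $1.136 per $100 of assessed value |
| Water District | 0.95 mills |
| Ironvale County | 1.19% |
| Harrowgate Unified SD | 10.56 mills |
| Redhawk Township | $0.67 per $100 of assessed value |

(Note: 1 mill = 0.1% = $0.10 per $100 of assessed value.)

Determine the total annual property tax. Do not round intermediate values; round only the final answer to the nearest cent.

$37,265.77

Assessed value = $1,552,700 × 0.6 = $931,620
Taxable value = $931,620 − $33,000 = $898,620
City of Stonebridge: $898,620 × 0.01136 = $10,208.3232
Water District: $898,620 × 0.00095 = $853.689
Ironvale County: $898,620 × 0.0119 = $10,693.578
Harrowgate Unified SD: $898,620 × 0.01056 = $9,489.4272
Redhawk Township: $898,620 × 0.0067 = $6,020.754
Total = $37,265.7714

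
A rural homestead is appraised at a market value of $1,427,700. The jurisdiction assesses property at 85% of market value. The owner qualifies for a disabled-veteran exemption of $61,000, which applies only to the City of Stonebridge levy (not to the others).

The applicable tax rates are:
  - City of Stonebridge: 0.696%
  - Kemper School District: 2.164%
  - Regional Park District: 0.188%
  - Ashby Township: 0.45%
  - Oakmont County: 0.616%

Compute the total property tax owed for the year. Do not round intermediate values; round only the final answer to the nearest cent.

Assessed value = $1,427,700 × 0.85 = $1,213,545
City of Stonebridge: ($1,213,545 − $61,000) × 0.00696 = $1,152,545 × 0.00696 = $8,021.7132
Kemper School District: $1,213,545 × 0.02164 = $26,261.1138
Regional Park District: $1,213,545 × 0.00188 = $2,281.4646
Ashby Township: $1,213,545 × 0.0045 = $5,460.9525
Oakmont County: $1,213,545 × 0.00616 = $7,475.4372
Total = $49,500.6813

$49,500.68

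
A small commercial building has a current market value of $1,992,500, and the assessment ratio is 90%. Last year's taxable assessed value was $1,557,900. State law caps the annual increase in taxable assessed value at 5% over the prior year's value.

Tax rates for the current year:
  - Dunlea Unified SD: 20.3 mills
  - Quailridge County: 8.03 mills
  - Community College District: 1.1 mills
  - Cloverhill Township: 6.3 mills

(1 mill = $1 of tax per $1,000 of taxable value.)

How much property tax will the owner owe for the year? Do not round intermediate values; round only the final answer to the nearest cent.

$58,446.96

Uncapped assessed value = $1,992,500 × 0.9 = $1,793,250
Cap limit = $1,557,900 × 1.05 = $1,635,795
Taxable assessed value = min($1,793,250, $1,635,795) = $1,635,795 (cap binds)
Dunlea Unified SD: $1,635,795 × 0.0203 = $33,206.6385
Quailridge County: $1,635,795 × 0.00803 = $13,135.43385
Community College District: $1,635,795 × 0.0011 = $1,799.3745
Cloverhill Township: $1,635,795 × 0.0063 = $10,305.5085
Total = $58,446.95535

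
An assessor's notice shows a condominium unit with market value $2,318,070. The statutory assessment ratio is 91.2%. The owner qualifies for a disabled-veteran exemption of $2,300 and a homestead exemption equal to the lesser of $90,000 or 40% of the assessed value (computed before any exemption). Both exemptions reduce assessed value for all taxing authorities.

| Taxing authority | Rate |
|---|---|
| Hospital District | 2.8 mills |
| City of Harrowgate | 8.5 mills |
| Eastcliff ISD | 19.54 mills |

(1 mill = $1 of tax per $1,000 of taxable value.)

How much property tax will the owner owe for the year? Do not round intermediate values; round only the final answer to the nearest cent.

$62,351.69

Assessed value = $2,318,070 × 0.912 = $2,114,079.84
Homestead exemption = min($90,000, 40% × $2,114,079.84) = min($90,000, $845,631.936) = $90,000 (dollar cap binds)
Taxable value = $2,114,079.84 − $2,300 − $90,000 = $2,021,779.84
Hospital District: $2,021,779.84 × 0.0028 = $5,660.983552
City of Harrowgate: $2,021,779.84 × 0.0085 = $17,185.12864
Eastcliff ISD: $2,021,779.84 × 0.01954 = $39,505.5780736
Total = $62,351.6902656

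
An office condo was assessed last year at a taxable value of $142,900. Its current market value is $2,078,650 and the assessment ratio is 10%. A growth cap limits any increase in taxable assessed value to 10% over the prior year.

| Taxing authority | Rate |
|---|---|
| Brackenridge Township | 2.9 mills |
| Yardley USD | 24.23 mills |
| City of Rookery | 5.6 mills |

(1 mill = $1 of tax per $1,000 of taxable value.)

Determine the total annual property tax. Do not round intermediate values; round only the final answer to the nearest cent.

$5,144.83

Uncapped assessed value = $2,078,650 × 0.1 = $207,865
Cap limit = $142,900 × 1.1 = $157,190
Taxable assessed value = min($207,865, $157,190) = $157,190 (cap binds)
Brackenridge Township: $157,190 × 0.0029 = $455.851
Yardley USD: $157,190 × 0.02423 = $3,808.7137
City of Rookery: $157,190 × 0.0056 = $880.264
Total = $5,144.8287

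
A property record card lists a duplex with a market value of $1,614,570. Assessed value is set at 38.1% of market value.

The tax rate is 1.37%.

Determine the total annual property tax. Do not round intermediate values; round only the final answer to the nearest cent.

Assessed value = $1,614,570 × 0.381 = $615,151.17
Tax = $615,151.17 × 0.0137 = $8,427.571029

$8,427.57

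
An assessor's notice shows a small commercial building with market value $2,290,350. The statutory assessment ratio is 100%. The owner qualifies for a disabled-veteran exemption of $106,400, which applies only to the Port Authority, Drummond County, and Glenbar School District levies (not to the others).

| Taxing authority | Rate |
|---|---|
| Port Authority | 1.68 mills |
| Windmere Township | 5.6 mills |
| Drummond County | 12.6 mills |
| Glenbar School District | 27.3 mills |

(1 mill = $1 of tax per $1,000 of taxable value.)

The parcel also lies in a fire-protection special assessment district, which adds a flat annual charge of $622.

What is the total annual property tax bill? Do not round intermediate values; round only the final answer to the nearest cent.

Assessed value = $2,290,350 × 1 = $2,290,350
Port Authority: ($2,290,350 − $106,400) × 0.00168 = $2,183,950 × 0.00168 = $3,669.036
Windmere Township: $2,290,350 × 0.0056 = $12,825.96
Drummond County: ($2,290,350 − $106,400) × 0.0126 = $2,183,950 × 0.0126 = $27,517.77
Glenbar School District: ($2,290,350 − $106,400) × 0.0273 = $2,183,950 × 0.0273 = $59,621.835
Levies subtotal = $103,634.601
Total = $103,634.601 + $622 = $104,256.601

$104,256.60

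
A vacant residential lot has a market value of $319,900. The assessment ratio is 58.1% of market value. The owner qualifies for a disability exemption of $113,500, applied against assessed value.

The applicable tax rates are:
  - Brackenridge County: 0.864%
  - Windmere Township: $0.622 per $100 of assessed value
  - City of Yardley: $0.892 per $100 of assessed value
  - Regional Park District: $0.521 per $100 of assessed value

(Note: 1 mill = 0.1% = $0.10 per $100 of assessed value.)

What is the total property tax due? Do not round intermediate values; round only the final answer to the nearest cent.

$2,097.77

Assessed value = $319,900 × 0.581 = $185,861.9
Taxable value = $185,861.9 − $113,500 = $72,361.9
Brackenridge County: $72,361.9 × 0.00864 = $625.206816
Windmere Township: $72,361.9 × 0.00622 = $450.091018
City of Yardley: $72,361.9 × 0.00892 = $645.468148
Regional Park District: $72,361.9 × 0.00521 = $377.005499
Total = $2,097.771481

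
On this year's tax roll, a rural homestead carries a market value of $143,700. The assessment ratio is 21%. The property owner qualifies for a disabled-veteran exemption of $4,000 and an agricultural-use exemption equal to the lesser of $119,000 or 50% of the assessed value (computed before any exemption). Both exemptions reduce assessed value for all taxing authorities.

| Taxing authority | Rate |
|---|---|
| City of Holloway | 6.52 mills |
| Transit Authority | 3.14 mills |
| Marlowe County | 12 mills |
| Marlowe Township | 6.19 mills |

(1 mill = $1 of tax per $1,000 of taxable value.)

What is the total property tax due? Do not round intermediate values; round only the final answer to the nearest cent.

$308.81

Assessed value = $143,700 × 0.21 = $30,177
Agricultural-use exemption = min($119,000, 50% × $30,177) = min($119,000, $15,088.5) = $15,088.5 (percentage binds)
Taxable value = $30,177 − $4,000 − $15,088.5 = $11,088.5
City of Holloway: $11,088.5 × 0.00652 = $72.29702
Transit Authority: $11,088.5 × 0.00314 = $34.81789
Marlowe County: $11,088.5 × 0.012 = $133.062
Marlowe Township: $11,088.5 × 0.00619 = $68.637815
Total = $308.814725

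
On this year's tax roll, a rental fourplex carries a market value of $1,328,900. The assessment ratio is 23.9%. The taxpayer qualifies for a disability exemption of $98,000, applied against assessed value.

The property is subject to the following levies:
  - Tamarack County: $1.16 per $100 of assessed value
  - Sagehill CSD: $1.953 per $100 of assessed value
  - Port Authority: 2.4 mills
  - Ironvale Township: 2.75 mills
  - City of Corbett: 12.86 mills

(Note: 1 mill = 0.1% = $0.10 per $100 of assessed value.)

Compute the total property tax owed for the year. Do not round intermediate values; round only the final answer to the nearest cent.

$10,791.49

Assessed value = $1,328,900 × 0.239 = $317,607.1
Taxable value = $317,607.1 − $98,000 = $219,607.1
Tamarack County: $219,607.1 × 0.0116 = $2,547.44236
Sagehill CSD: $219,607.1 × 0.01953 = $4,288.926663
Port Authority: $219,607.1 × 0.0024 = $527.05704
Ironvale Township: $219,607.1 × 0.00275 = $603.919525
City of Corbett: $219,607.1 × 0.01286 = $2,824.147306
Total = $10,791.492894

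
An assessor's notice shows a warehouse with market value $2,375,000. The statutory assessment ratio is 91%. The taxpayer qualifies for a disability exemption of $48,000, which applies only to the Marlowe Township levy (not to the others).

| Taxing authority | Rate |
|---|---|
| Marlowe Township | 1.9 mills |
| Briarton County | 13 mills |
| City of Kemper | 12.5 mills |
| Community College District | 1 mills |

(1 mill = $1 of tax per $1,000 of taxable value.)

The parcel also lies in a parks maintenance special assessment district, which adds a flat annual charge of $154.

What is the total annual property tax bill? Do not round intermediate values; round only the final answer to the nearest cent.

Assessed value = $2,375,000 × 0.91 = $2,161,250
Marlowe Township: ($2,161,250 − $48,000) × 0.0019 = $2,113,250 × 0.0019 = $4,015.175
Briarton County: $2,161,250 × 0.013 = $28,096.25
City of Kemper: $2,161,250 × 0.0125 = $27,015.625
Community College District: $2,161,250 × 0.001 = $2,161.25
Levies subtotal = $61,288.3
Total = $61,288.3 + $154 = $61,442.3

$61,442.30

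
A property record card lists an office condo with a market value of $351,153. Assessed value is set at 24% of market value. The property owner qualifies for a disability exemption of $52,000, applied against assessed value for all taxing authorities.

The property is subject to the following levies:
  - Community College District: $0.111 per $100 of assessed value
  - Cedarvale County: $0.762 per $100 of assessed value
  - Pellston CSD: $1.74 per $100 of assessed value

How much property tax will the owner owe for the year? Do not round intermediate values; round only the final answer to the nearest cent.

Assessed value = $351,153 × 0.24 = $84,276.72
Taxable value = $84,276.72 − $52,000 = $32,276.72
Community College District: $32,276.72 × 0.00111 = $35.8271592
Cedarvale County: $32,276.72 × 0.00762 = $245.9486064
Pellston CSD: $32,276.72 × 0.0174 = $561.614928
Total = $35.8271592 + $245.9486064 + $561.614928 = $843.3906936

$843.39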